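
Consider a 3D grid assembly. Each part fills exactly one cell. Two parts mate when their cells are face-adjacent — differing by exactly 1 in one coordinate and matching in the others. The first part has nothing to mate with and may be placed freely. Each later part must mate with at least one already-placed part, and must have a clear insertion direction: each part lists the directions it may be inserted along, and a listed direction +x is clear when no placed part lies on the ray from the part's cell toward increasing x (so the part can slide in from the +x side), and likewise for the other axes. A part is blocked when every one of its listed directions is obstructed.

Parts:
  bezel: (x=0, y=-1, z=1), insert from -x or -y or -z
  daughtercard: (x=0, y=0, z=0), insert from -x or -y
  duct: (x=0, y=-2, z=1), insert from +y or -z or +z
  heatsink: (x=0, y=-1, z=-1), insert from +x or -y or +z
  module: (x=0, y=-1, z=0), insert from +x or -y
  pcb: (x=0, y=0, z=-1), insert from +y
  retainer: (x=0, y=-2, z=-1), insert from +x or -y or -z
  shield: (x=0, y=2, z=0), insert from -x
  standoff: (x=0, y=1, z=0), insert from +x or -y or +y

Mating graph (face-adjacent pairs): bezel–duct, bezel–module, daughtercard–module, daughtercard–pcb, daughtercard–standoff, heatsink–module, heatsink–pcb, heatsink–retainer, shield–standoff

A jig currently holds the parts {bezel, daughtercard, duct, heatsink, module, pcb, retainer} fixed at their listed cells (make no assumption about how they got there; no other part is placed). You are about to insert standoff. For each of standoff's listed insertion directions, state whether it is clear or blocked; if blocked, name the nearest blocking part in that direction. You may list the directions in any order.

+x: clear; +y: clear; -y: blocked by daughtercard

+x: ray from standoff(0, 1, 0) has no placed part ⇒ clear
-y: nearest on ray is daughtercard@(0, 0, 0) ⇒ blocked
+y: ray from standoff(0, 1, 0) has no placed part ⇒ clear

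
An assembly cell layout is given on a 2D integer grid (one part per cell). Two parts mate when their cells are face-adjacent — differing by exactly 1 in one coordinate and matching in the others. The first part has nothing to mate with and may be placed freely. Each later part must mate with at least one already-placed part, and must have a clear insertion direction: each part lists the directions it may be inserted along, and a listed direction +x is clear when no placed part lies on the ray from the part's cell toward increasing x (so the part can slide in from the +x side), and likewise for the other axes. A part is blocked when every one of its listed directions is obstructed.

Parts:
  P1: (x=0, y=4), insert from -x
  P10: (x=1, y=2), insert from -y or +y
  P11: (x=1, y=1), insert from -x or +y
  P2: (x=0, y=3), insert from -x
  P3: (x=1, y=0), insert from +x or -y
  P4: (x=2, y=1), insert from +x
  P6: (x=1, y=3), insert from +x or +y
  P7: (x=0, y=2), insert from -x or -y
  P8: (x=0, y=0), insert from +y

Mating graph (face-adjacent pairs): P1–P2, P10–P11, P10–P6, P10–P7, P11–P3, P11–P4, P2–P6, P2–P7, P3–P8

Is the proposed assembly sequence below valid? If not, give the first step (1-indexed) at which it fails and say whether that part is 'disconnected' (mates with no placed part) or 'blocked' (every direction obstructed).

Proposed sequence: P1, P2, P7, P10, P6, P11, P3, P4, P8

Invalid at step 9 (blocked)

1. P1@(0, 4) [-x clear] — {P1}
2. P2@(0, 3) [-x clear] — {P1, P2}
3. P7@(0, 2) [-x clear] — {P1, P2, P7}
4. P10@(1, 2) [-y clear] — {P1, P10, P2, P7}
5. P6@(1, 3) [+x clear] — {P1, P10, P2, P6, P7}
6. P11@(1, 1) [-x clear] — {P1, P10, P11, P2, P6, P7}
7. P3@(1, 0) [+x clear] — {P1, P10, P11, P2, P3, P6, P7}
8. P4@(2, 1) [+x clear] — {P1, P10, P11, P2, P3, P4, P6, P7}
9. P8@(0, 0) — +y all obstructed ⇒ blocked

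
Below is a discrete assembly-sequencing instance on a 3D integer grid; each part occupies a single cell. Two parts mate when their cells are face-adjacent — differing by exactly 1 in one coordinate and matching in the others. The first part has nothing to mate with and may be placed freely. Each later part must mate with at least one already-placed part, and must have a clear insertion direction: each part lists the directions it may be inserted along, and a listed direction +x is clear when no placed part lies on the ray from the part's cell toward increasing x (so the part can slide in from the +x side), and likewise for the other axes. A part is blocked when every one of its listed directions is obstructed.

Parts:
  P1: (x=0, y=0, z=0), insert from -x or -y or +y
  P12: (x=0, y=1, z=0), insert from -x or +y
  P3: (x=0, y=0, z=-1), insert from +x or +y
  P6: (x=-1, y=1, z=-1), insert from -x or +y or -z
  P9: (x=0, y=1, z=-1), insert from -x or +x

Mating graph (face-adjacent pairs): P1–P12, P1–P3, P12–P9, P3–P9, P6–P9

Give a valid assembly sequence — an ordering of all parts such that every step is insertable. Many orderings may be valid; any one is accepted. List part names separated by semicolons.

1. P9@(0, 1, -1) [-x clear] — {P9}
2. P12@(0, 1, 0) [-x clear] — {P12, P9}
3. P1@(0, 0, 0) [-x clear] — {P1, P12, P9}
4. P6@(-1, 1, -1) [-x clear] — {P1, P12, P6, P9}
5. P3@(0, 0, -1) [+x clear] — {P1, P12, P3, P6, P9}

P9; P12; P1; P6; P3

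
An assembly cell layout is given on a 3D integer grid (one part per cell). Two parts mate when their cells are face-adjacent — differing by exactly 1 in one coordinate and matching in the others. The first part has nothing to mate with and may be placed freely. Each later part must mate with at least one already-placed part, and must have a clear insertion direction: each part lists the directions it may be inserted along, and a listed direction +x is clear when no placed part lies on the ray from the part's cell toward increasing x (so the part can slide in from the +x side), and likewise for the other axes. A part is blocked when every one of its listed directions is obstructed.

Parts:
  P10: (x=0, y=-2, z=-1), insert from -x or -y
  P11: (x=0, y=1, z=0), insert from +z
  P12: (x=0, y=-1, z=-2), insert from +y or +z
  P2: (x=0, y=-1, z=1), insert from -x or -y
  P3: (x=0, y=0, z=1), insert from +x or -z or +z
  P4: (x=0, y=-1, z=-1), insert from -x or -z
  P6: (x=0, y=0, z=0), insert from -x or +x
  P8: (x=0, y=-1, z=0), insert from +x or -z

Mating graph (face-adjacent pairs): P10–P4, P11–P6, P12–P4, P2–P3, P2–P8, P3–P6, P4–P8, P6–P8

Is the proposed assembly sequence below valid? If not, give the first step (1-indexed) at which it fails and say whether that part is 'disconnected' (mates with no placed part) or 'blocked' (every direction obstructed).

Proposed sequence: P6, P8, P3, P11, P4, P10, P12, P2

Valid

1. P6@(0, 0, 0) [-x clear] — {P6}
2. P8@(0, -1, 0) [+x clear] — {P6, P8}
3. P3@(0, 0, 1) [+x clear] — {P3, P6, P8}
4. P11@(0, 1, 0) [+z clear] — {P11, P3, P6, P8}
5. P4@(0, -1, -1) [-x clear] — {P11, P3, P4, P6, P8}
6. P10@(0, -2, -1) [-x clear] — {P10, P11, P3, P4, P6, P8}
7. P12@(0, -1, -2) [+y clear] — {P10, P11, P12, P3, P4, P6, P8}
8. P2@(0, -1, 1) [-x clear] — {P10, P11, P12, P2, P3, P4, P6, P8}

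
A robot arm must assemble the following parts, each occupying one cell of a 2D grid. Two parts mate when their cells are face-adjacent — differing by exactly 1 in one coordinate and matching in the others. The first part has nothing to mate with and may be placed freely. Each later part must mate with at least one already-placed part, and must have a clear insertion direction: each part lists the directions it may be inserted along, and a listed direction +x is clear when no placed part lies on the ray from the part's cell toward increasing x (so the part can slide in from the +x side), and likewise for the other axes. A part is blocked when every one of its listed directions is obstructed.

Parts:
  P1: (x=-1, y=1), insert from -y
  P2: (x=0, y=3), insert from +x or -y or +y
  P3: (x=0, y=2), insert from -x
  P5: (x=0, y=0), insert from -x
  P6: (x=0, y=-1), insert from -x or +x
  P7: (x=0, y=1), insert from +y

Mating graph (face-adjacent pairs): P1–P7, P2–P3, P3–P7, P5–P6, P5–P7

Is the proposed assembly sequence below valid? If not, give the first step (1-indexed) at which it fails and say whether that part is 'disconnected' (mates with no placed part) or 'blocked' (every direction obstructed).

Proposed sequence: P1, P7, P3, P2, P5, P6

Valid

1. P1@(-1, 1) [-y clear] — {P1}
2. P7@(0, 1) [+y clear] — {P1, P7}
3. P3@(0, 2) [-x clear] — {P1, P3, P7}
4. P2@(0, 3) [+x clear] — {P1, P2, P3, P7}
5. P5@(0, 0) [-x clear] — {P1, P2, P3, P5, P7}
6. P6@(0, -1) [-x clear] — {P1, P2, P3, P5, P6, P7}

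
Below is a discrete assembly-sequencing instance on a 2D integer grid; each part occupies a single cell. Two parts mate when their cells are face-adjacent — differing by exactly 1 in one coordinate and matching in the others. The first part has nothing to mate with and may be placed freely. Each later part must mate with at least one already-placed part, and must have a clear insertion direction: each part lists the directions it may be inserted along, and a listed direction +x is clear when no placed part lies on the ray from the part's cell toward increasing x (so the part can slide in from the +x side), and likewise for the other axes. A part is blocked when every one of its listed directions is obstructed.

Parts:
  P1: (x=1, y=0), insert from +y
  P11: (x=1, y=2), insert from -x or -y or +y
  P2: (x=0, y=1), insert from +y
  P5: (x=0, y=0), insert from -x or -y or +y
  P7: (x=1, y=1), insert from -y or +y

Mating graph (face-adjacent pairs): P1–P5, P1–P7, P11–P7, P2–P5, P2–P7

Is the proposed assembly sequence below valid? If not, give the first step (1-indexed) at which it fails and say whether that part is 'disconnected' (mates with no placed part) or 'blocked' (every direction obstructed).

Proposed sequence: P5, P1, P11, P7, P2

1. P5@(0, 0) [-x clear] — {P5}
2. P1@(1, 0) [+y clear] — {P1, P5}
3. P11@(1, 2) — no placed neighbour ⇒ disconnected

Invalid at step 3 (disconnected)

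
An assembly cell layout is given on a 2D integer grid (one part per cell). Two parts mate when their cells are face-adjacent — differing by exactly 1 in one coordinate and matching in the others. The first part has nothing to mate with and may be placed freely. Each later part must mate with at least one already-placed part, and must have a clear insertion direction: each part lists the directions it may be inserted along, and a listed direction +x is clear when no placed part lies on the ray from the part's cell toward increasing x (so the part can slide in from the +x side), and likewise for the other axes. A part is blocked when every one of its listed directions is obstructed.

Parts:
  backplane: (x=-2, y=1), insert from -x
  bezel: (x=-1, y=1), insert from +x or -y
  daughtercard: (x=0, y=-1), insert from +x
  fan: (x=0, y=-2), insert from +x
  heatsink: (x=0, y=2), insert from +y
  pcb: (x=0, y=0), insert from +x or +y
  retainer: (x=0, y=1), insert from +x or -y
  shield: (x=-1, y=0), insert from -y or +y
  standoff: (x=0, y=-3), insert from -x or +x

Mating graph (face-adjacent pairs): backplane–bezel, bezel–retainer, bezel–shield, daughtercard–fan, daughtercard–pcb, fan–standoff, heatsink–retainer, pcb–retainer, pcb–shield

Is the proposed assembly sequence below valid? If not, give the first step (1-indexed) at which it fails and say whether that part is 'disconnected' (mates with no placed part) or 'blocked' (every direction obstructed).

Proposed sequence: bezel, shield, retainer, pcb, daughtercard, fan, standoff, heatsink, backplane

1. bezel@(-1, 1) [+x clear] — {bezel}
2. shield@(-1, 0) [-y clear] — {bezel, shield}
3. retainer@(0, 1) [+x clear] — {bezel, retainer, shield}
4. pcb@(0, 0) [+x clear] — {bezel, pcb, retainer, shield}
5. daughtercard@(0, -1) [+x clear] — {bezel, daughtercard, pcb, retainer, shield}
6. fan@(0, -2) [+x clear] — {bezel, daughtercard, fan, pcb, retainer, shield}
7. standoff@(0, -3) [-x clear] — {bezel, daughtercard, fan, pcb, retainer, shield, standoff}
8. heatsink@(0, 2) [+y clear] — {bezel, daughtercard, fan, heatsink, pcb, retainer, shield, standoff}
9. backplane@(-2, 1) [-x clear] — {backplane, bezel, daughtercard, fan, heatsink, pcb, retainer, shield, standoff}

Valid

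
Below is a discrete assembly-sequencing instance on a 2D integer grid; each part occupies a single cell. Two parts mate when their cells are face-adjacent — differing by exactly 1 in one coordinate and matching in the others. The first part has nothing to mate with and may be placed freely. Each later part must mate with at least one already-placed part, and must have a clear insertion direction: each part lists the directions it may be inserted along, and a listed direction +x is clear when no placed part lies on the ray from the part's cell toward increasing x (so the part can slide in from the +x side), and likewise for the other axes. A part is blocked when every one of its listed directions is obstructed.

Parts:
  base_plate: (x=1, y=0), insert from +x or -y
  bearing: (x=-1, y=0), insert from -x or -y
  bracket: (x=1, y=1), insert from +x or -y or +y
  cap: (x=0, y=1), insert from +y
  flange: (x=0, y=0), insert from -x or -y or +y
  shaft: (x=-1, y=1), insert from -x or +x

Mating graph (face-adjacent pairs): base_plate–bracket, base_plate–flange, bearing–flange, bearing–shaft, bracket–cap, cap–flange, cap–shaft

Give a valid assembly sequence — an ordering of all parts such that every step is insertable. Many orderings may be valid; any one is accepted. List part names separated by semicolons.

cap; bracket; base_plate; shaft; bearing; flange

1. cap@(0, 1) [+y clear] — {cap}
2. bracket@(1, 1) [+x clear] — {bracket, cap}
3. base_plate@(1, 0) [+x clear] — {base_plate, bracket, cap}
4. shaft@(-1, 1) [-x clear] — {base_plate, bracket, cap, shaft}
5. bearing@(-1, 0) [-x clear] — {base_plate, bearing, bracket, cap, shaft}
6. flange@(0, 0) [-y clear] — {base_plate, bearing, bracket, cap, flange, shaft}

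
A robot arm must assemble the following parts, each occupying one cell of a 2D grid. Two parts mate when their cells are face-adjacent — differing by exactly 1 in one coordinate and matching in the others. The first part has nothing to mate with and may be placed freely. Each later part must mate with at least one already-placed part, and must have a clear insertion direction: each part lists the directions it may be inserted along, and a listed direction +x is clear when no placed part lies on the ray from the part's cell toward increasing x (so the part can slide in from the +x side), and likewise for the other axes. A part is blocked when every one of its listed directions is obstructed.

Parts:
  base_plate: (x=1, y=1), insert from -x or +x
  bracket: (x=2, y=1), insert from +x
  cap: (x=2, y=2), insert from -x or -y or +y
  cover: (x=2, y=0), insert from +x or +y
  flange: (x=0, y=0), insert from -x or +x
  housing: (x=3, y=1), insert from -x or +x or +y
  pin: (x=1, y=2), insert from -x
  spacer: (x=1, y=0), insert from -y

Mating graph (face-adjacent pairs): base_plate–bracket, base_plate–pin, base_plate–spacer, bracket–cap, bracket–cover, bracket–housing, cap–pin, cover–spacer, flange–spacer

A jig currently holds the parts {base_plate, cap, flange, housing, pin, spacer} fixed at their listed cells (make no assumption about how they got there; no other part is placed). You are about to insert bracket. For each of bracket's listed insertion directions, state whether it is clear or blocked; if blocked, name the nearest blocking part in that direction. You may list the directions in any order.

+x: nearest on ray is housing@(3, 1) ⇒ blocked

+x: blocked by housing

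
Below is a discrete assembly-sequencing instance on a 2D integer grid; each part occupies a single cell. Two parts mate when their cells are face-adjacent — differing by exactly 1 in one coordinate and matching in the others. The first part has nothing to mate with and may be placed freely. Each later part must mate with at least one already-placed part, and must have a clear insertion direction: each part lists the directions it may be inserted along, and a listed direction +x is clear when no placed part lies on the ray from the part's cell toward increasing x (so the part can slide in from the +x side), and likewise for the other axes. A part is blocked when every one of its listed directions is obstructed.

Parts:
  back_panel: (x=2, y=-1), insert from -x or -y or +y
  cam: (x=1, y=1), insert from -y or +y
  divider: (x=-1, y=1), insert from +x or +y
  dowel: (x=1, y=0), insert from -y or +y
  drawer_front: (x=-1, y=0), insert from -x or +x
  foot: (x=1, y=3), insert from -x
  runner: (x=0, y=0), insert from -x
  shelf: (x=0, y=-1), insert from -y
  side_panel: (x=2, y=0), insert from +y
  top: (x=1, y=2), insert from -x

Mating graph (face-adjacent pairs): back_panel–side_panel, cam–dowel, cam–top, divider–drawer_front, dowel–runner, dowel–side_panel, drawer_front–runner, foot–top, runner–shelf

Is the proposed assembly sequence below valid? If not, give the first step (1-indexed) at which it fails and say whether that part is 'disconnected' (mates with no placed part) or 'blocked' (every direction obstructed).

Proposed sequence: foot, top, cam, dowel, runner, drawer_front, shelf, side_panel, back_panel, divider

1. foot@(1, 3) [-x clear] — {foot}
2. top@(1, 2) [-x clear] — {foot, top}
3. cam@(1, 1) [-y clear] — {cam, foot, top}
4. dowel@(1, 0) [-y clear] — {cam, dowel, foot, top}
5. runner@(0, 0) [-x clear] — {cam, dowel, foot, runner, top}
6. drawer_front@(-1, 0) [-x clear] — {cam, dowel, drawer_front, foot, runner, top}
7. shelf@(0, -1) [-y clear] — {cam, dowel, drawer_front, foot, runner, shelf, top}
8. side_panel@(2, 0) [+y clear] — {cam, dowel, drawer_front, foot, runner, shelf, side_panel, top}
9. back_panel@(2, -1) [-y clear] — {back_panel, cam, dowel, drawer_front, foot, runner, shelf, side_panel, top}
10. divider@(-1, 1) [+y clear] — {back_panel, cam, divider, dowel, drawer_front, foot, runner, shelf, side_panel, top}

Valid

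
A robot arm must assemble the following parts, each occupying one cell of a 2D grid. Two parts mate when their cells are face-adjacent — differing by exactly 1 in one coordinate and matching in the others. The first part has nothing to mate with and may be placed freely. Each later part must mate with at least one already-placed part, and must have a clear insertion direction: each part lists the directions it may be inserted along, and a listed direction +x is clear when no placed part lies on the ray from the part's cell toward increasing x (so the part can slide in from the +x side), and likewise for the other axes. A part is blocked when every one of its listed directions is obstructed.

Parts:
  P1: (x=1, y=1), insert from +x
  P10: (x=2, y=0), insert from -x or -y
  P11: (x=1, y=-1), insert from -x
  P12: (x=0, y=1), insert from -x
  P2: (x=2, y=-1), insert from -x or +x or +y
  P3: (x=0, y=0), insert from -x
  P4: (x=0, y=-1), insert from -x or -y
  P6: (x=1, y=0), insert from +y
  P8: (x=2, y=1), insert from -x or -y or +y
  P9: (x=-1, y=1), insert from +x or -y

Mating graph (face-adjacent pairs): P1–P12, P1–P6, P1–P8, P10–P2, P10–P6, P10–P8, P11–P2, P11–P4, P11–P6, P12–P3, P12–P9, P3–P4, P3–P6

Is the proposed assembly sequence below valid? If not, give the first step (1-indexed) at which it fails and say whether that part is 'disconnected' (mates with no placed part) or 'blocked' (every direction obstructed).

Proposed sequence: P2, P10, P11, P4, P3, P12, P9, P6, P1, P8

Valid

1. P2@(2, -1) [-x clear] — {P2}
2. P10@(2, 0) [-x clear] — {P10, P2}
3. P11@(1, -1) [-x clear] — {P10, P11, P2}
4. P4@(0, -1) [-x clear] — {P10, P11, P2, P4}
5. P3@(0, 0) [-x clear] — {P10, P11, P2, P3, P4}
6. P12@(0, 1) [-x clear] — {P10, P11, P12, P2, P3, P4}
7. P9@(-1, 1) [-y clear] — {P10, P11, P12, P2, P3, P4, P9}
8. P6@(1, 0) [+y clear] — {P10, P11, P12, P2, P3, P4, P6, P9}
9. P1@(1, 1) [+x clear] — {P1, P10, P11, P12, P2, P3, P4, P6, P9}
10. P8@(2, 1) [+y clear] — {P1, P10, P11, P12, P2, P3, P4, P6, P8, P9}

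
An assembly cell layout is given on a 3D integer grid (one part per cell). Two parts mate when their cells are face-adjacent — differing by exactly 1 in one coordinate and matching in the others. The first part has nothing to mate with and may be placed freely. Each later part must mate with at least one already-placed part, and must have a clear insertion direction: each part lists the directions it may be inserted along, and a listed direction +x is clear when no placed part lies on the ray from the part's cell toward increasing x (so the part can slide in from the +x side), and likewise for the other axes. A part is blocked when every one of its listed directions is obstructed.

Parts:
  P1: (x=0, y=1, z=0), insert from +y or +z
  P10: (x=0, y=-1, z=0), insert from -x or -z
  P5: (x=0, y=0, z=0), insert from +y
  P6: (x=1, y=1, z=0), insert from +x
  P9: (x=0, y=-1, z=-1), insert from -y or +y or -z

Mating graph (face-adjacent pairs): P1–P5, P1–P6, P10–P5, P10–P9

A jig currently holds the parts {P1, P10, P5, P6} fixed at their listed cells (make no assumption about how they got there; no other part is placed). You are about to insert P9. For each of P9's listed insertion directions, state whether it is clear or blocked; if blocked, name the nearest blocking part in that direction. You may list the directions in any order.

-y: ray from P9(0, -1, -1) has no placed part ⇒ clear
+y: ray from P9(0, -1, -1) has no placed part ⇒ clear
-z: ray from P9(0, -1, -1) has no placed part ⇒ clear

+y: clear; -y: clear; -z: clear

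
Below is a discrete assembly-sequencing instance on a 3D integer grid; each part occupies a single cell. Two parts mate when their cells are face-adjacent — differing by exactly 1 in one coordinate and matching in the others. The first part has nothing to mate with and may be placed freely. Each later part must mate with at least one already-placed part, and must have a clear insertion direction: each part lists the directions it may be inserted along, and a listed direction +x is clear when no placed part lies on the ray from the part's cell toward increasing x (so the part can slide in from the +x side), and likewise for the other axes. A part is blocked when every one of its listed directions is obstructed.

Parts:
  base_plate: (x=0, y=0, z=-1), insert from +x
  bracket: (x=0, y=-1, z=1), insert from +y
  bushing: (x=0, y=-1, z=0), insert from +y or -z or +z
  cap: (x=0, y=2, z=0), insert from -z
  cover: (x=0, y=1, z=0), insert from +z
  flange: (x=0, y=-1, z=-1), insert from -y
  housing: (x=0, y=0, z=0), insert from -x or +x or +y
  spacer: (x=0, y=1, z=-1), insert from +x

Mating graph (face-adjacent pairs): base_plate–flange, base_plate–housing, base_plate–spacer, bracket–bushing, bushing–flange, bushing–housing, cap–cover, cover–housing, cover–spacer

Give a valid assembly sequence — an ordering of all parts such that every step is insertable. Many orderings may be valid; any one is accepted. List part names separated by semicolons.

spacer; base_plate; housing; flange; bushing; bracket; cover; cap

1. spacer@(0, 1, -1) [+x clear] — {spacer}
2. base_plate@(0, 0, -1) [+x clear] — {base_plate, spacer}
3. housing@(0, 0, 0) [-x clear] — {base_plate, housing, spacer}
4. flange@(0, -1, -1) [-y clear] — {base_plate, flange, housing, spacer}
5. bushing@(0, -1, 0) [+z clear] — {base_plate, bushing, flange, housing, spacer}
6. bracket@(0, -1, 1) [+y clear] — {base_plate, bracket, bushing, flange, housing, spacer}
7. cover@(0, 1, 0) [+z clear] — {base_plate, bracket, bushing, cover, flange, housing, spacer}
8. cap@(0, 2, 0) [-z clear] — {base_plate, bracket, bushing, cap, cover, flange, housing, spacer}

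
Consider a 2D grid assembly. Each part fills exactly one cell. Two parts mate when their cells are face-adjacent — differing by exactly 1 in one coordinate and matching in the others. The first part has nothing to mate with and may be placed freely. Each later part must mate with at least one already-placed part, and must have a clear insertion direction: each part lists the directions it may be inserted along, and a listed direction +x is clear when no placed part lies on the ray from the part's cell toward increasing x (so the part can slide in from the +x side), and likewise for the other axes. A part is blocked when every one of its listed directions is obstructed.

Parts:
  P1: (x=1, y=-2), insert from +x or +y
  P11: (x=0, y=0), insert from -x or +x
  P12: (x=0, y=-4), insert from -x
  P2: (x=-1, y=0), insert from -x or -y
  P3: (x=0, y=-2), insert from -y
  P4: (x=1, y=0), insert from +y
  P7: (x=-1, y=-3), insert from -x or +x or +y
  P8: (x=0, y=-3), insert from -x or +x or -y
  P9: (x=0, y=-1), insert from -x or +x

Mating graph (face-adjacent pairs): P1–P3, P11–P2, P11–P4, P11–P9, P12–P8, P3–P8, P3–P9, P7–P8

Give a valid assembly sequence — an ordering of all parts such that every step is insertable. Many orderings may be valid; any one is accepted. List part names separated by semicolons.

P2; P11; P9; P3; P8; P12; P1; P7; P4

1. P2@(-1, 0) [-x clear] — {P2}
2. P11@(0, 0) [+x clear] — {P11, P2}
3. P9@(0, -1) [-x clear] — {P11, P2, P9}
4. P3@(0, -2) [-y clear] — {P11, P2, P3, P9}
5. P8@(0, -3) [-x clear] — {P11, P2, P3, P8, P9}
6. P12@(0, -4) [-x clear] — {P11, P12, P2, P3, P8, P9}
7. P1@(1, -2) [+x clear] — {P1, P11, P12, P2, P3, P8, P9}
8. P7@(-1, -3) [-x clear] — {P1, P11, P12, P2, P3, P7, P8, P9}
9. P4@(1, 0) [+y clear] — {P1, P11, P12, P2, P3, P4, P7, P8, P9}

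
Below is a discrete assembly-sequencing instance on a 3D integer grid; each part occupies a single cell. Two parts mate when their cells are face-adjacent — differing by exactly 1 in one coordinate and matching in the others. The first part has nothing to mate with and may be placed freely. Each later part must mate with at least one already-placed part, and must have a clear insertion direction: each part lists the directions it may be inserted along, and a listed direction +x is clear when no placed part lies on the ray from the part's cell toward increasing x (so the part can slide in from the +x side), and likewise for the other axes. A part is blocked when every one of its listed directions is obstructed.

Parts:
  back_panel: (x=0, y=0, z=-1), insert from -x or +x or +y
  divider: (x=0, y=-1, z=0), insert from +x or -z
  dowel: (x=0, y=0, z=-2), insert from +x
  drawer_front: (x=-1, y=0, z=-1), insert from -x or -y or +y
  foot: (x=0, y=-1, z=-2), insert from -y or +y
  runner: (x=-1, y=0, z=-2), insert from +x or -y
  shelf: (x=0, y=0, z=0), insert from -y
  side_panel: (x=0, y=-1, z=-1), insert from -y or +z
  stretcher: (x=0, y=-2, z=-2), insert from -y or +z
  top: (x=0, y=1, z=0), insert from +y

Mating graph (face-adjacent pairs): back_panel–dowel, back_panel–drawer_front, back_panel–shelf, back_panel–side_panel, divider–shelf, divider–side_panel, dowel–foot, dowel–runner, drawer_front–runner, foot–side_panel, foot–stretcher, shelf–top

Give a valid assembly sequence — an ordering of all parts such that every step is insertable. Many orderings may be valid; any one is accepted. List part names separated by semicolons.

1. dowel@(0, 0, -2) [+x clear] — {dowel}
2. back_panel@(0, 0, -1) [-x clear] — {back_panel, dowel}
3. drawer_front@(-1, 0, -1) [-x clear] — {back_panel, dowel, drawer_front}
4. shelf@(0, 0, 0) [-y clear] — {back_panel, dowel, drawer_front, shelf}
5. divider@(0, -1, 0) [+x clear] — {back_panel, divider, dowel, drawer_front, shelf}
6. foot@(0, -1, -2) [-y clear] — {back_panel, divider, dowel, drawer_front, foot, shelf}
7. stretcher@(0, -2, -2) [-y clear] — {back_panel, divider, dowel, drawer_front, foot, shelf, stretcher}
8. runner@(-1, 0, -2) [-y clear] — {back_panel, divider, dowel, drawer_front, foot, runner, shelf, stretcher}
9. side_panel@(0, -1, -1) [-y clear] — {back_panel, divider, dowel, drawer_front, foot, runner, shelf, side_panel, stretcher}
10. top@(0, 1, 0) [+y clear] — {back_panel, divider, dowel, drawer_front, foot, runner, shelf, side_panel, stretcher, top}

dowel; back_panel; drawer_front; shelf; divider; foot; stretcher; runner; side_panel; top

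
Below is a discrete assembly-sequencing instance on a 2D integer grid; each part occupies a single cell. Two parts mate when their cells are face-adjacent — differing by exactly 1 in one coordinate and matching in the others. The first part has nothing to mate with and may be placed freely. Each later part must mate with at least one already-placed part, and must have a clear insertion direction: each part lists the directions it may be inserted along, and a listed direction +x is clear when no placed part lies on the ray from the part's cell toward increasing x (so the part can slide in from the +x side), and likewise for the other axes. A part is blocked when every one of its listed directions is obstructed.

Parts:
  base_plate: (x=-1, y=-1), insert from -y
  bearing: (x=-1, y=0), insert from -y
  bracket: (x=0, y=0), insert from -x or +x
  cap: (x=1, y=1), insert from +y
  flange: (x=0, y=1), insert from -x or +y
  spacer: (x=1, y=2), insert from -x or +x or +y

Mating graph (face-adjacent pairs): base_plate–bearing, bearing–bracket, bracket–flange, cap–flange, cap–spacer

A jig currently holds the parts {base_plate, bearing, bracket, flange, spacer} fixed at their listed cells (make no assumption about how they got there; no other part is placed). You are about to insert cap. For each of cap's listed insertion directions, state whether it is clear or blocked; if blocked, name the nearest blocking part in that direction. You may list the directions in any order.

+y: blocked by spacer

+y: nearest on ray is spacer@(1, 2) ⇒ blocked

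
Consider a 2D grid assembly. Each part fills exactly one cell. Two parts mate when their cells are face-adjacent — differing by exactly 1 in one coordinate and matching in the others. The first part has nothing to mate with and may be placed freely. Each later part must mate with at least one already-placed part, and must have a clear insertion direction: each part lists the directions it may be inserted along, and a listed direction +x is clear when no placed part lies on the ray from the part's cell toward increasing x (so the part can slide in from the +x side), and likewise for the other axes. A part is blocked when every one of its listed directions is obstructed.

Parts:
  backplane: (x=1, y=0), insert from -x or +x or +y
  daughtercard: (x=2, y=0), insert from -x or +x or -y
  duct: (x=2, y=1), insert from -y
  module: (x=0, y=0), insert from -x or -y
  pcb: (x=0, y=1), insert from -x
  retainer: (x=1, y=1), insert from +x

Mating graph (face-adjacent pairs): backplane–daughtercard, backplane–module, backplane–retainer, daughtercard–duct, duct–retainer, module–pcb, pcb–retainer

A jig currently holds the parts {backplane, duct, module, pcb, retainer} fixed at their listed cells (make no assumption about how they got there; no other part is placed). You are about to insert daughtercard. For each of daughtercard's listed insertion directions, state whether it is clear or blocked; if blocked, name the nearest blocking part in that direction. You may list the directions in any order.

+x: clear; -x: blocked by backplane; -y: clear

-x: nearest on ray is backplane@(1, 0) ⇒ blocked
+x: ray from daughtercard(2, 0) has no placed part ⇒ clear
-y: ray from daughtercard(2, 0) has no placed part ⇒ clear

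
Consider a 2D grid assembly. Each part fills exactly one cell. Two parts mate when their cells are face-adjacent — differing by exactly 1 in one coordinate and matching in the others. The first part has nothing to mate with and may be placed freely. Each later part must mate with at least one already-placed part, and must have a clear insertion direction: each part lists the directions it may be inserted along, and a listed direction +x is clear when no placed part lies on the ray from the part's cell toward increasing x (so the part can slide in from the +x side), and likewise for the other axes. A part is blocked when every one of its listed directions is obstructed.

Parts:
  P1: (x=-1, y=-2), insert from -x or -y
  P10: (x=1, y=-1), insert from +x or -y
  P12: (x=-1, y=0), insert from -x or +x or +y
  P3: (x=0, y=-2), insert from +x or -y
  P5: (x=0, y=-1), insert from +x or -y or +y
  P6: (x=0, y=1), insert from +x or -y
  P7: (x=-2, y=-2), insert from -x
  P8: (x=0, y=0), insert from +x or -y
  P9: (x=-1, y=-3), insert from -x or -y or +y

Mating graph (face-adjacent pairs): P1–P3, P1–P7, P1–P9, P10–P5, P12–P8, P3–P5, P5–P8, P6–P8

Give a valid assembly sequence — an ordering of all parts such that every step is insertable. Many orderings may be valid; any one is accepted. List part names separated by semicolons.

1. P10@(1, -1) [+x clear] — {P10}
2. P5@(0, -1) [-y clear] — {P10, P5}
3. P3@(0, -2) [+x clear] — {P10, P3, P5}
4. P8@(0, 0) [+x clear] — {P10, P3, P5, P8}
5. P1@(-1, -2) [-x clear] — {P1, P10, P3, P5, P8}
6. P7@(-2, -2) [-x clear] — {P1, P10, P3, P5, P7, P8}
7. P6@(0, 1) [+x clear] — {P1, P10, P3, P5, P6, P7, P8}
8. P9@(-1, -3) [-x clear] — {P1, P10, P3, P5, P6, P7, P8, P9}
9. P12@(-1, 0) [-x clear] — {P1, P10, P12, P3, P5, P6, P7, P8, P9}

P10; P5; P3; P8; P1; P7; P6; P9; P12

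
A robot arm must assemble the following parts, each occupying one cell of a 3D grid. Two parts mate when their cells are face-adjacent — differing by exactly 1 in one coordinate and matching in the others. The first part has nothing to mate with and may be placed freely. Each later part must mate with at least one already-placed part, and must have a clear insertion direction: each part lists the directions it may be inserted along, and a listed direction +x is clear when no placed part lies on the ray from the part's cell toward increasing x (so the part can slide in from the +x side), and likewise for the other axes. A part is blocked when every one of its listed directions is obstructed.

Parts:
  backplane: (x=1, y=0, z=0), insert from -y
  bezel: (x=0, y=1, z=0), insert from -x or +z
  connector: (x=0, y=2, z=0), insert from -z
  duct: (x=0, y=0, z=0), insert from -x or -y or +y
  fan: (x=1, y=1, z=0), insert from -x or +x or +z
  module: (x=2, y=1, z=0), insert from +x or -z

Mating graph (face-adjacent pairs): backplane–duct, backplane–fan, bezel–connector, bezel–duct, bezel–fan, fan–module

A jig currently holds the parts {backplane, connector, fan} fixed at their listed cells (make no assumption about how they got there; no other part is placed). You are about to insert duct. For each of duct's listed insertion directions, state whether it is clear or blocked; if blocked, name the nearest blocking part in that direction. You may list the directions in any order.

+y: blocked by connector; -x: clear; -y: clear

-x: ray from duct(0, 0, 0) has no placed part ⇒ clear
-y: ray from duct(0, 0, 0) has no placed part ⇒ clear
+y: nearest on ray is connector@(0, 2, 0) ⇒ blocked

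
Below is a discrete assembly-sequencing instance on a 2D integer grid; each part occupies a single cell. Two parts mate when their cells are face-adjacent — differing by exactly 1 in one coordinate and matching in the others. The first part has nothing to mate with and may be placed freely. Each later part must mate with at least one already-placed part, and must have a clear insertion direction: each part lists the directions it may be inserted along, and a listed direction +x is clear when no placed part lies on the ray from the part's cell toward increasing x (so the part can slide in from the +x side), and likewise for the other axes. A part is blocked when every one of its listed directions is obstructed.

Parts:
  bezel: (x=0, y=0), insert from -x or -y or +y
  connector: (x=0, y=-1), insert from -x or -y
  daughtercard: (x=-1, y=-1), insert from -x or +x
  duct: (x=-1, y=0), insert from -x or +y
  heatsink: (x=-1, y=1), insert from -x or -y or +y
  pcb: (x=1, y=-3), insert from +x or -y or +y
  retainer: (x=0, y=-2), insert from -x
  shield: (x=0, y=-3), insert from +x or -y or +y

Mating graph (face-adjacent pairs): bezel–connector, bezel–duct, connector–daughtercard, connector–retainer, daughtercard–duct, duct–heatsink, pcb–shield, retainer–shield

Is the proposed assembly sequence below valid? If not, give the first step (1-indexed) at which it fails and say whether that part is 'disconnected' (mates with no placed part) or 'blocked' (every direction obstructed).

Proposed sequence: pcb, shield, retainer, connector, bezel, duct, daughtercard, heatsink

1. pcb@(1, -3) [+x clear] — {pcb}
2. shield@(0, -3) [-y clear] — {pcb, shield}
3. retainer@(0, -2) [-x clear] — {pcb, retainer, shield}
4. connector@(0, -1) [-x clear] — {connector, pcb, retainer, shield}
5. bezel@(0, 0) [-x clear] — {bezel, connector, pcb, retainer, shield}
6. duct@(-1, 0) [-x clear] — {bezel, connector, duct, pcb, retainer, shield}
7. daughtercard@(-1, -1) [-x clear] — {bezel, connector, daughtercard, duct, pcb, retainer, shield}
8. heatsink@(-1, 1) [-x clear] — {bezel, connector, daughtercard, duct, heatsink, pcb, retainer, shield}

Valid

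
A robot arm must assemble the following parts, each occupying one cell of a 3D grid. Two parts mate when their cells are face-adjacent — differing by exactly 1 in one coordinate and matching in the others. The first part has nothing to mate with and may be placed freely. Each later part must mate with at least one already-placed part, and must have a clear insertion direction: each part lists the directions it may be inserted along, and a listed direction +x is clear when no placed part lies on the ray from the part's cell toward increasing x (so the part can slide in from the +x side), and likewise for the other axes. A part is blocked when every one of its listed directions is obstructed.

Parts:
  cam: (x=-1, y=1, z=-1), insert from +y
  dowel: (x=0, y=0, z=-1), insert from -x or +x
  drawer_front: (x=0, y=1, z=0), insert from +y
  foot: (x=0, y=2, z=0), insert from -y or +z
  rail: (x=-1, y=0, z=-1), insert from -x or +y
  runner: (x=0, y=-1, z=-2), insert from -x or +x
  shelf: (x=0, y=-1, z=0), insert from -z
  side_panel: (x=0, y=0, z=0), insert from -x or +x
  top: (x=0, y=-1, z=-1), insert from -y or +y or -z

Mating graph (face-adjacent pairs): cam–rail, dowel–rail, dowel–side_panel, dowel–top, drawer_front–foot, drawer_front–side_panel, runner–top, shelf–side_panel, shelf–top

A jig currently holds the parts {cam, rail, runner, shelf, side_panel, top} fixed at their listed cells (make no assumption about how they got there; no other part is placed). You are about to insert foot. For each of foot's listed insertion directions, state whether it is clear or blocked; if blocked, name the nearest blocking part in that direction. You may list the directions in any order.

+z: clear; -y: blocked by side_panel

-y: nearest on ray is side_panel@(0, 0, 0) ⇒ blocked
+z: ray from foot(0, 2, 0) has no placed part ⇒ clear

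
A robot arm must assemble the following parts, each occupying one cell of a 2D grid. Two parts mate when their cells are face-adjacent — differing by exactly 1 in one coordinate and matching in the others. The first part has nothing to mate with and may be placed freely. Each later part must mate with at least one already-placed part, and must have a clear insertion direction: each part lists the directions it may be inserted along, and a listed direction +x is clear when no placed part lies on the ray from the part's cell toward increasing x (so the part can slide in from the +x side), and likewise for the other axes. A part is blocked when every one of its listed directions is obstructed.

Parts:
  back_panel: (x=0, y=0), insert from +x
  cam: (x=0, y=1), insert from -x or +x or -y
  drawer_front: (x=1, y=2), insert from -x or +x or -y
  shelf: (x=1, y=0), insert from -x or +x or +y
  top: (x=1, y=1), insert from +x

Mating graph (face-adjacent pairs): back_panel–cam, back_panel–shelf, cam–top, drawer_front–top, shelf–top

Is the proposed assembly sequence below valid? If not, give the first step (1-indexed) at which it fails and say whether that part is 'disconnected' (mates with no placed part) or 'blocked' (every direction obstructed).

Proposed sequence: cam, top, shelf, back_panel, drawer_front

Invalid at step 4 (blocked)

1. cam@(0, 1) [-x clear] — {cam}
2. top@(1, 1) [+x clear] — {cam, top}
3. shelf@(1, 0) [-x clear] — {cam, shelf, top}
4. back_panel@(0, 0) — +x all obstructed ⇒ blocked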